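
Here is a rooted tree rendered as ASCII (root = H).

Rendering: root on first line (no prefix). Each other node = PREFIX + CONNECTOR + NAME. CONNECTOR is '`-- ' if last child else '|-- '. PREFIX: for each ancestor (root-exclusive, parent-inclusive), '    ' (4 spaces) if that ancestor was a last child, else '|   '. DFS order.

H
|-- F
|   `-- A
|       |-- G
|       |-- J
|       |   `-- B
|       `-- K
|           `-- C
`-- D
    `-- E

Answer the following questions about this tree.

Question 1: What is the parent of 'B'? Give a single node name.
Scan adjacency: B appears as child of J

Answer: J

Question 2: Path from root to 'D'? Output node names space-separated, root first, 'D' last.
Walk down from root: H -> D

Answer: H D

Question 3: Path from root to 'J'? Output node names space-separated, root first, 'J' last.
Answer: H F A J

Derivation:
Walk down from root: H -> F -> A -> J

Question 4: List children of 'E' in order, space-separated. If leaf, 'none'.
Answer: none

Derivation:
Node E's children (from adjacency): (leaf)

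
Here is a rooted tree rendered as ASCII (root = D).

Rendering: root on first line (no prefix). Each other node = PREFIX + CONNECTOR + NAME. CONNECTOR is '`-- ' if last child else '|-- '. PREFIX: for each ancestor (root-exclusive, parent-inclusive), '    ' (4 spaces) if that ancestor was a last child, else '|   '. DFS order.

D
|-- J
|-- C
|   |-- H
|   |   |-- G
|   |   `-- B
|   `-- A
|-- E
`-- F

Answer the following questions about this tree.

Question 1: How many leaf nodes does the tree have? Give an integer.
Answer: 6

Derivation:
Leaves (nodes with no children): A, B, E, F, G, J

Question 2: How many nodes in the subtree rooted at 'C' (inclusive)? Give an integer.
Answer: 5

Derivation:
Subtree rooted at C contains: A, B, C, G, H
Count = 5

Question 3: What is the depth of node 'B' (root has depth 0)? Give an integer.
Answer: 3

Derivation:
Path from root to B: D -> C -> H -> B
Depth = number of edges = 3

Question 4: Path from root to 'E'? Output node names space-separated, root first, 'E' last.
Walk down from root: D -> E

Answer: D E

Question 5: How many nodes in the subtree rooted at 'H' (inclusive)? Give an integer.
Subtree rooted at H contains: B, G, H
Count = 3

Answer: 3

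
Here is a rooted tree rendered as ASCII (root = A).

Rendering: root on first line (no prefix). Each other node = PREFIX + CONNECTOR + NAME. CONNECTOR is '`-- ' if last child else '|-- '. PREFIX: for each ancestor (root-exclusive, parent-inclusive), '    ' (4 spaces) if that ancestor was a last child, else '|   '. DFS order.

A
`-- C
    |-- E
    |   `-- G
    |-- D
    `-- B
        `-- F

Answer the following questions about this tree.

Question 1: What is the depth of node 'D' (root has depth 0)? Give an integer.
Answer: 2

Derivation:
Path from root to D: A -> C -> D
Depth = number of edges = 2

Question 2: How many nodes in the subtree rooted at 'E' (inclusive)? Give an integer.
Subtree rooted at E contains: E, G
Count = 2

Answer: 2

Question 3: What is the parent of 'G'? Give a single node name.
Answer: E

Derivation:
Scan adjacency: G appears as child of E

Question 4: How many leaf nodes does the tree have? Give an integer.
Answer: 3

Derivation:
Leaves (nodes with no children): D, F, G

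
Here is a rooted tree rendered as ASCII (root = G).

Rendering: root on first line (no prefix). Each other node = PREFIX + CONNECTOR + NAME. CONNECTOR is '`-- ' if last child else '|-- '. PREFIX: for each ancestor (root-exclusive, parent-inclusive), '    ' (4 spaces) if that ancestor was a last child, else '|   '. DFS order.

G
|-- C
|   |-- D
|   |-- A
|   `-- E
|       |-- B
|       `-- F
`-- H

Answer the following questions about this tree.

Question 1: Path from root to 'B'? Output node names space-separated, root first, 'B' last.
Answer: G C E B

Derivation:
Walk down from root: G -> C -> E -> B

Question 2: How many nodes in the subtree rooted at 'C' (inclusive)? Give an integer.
Answer: 6

Derivation:
Subtree rooted at C contains: A, B, C, D, E, F
Count = 6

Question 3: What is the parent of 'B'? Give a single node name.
Answer: E

Derivation:
Scan adjacency: B appears as child of E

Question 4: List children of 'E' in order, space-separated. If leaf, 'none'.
Node E's children (from adjacency): B, F

Answer: B F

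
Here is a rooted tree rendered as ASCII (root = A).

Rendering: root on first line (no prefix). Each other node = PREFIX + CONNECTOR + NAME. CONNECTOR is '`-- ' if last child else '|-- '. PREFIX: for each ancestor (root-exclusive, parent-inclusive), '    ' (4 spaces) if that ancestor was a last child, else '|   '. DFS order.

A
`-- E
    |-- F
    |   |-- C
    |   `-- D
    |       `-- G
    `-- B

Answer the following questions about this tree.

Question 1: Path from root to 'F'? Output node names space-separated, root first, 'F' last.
Walk down from root: A -> E -> F

Answer: A E F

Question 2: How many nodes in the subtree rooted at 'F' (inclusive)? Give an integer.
Subtree rooted at F contains: C, D, F, G
Count = 4

Answer: 4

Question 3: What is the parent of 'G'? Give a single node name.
Scan adjacency: G appears as child of D

Answer: D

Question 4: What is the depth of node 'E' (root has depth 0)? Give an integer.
Answer: 1

Derivation:
Path from root to E: A -> E
Depth = number of edges = 1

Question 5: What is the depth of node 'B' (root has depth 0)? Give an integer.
Path from root to B: A -> E -> B
Depth = number of edges = 2

Answer: 2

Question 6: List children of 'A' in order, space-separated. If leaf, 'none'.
Node A's children (from adjacency): E

Answer: E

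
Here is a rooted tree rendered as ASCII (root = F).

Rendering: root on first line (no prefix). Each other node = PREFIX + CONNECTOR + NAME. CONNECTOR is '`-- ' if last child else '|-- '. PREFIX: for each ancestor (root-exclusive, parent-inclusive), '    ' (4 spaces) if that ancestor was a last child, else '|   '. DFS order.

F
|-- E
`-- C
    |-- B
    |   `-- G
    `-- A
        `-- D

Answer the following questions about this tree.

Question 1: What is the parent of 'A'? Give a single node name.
Scan adjacency: A appears as child of C

Answer: C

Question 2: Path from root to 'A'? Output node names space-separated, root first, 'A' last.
Walk down from root: F -> C -> A

Answer: F C A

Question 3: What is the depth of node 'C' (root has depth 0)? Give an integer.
Path from root to C: F -> C
Depth = number of edges = 1

Answer: 1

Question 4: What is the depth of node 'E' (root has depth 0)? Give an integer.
Answer: 1

Derivation:
Path from root to E: F -> E
Depth = number of edges = 1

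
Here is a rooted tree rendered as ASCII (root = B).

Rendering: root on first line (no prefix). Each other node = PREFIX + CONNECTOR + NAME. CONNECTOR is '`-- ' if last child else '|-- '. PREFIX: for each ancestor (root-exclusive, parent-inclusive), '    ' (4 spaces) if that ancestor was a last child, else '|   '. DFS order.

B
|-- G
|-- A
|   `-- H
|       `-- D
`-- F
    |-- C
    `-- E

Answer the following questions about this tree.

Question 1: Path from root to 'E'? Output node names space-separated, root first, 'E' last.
Answer: B F E

Derivation:
Walk down from root: B -> F -> E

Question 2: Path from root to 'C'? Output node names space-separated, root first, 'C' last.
Walk down from root: B -> F -> C

Answer: B F C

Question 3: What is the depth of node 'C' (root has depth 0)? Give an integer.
Path from root to C: B -> F -> C
Depth = number of edges = 2

Answer: 2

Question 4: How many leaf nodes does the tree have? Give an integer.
Leaves (nodes with no children): C, D, E, G

Answer: 4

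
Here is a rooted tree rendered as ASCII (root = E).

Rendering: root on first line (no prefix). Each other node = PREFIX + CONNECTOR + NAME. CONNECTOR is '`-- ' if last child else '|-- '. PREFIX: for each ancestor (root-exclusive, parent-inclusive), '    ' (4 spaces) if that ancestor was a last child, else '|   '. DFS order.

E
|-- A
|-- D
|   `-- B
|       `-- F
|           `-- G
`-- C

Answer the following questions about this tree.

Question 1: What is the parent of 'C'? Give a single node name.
Answer: E

Derivation:
Scan adjacency: C appears as child of E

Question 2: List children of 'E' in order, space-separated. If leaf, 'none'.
Node E's children (from adjacency): A, D, C

Answer: A D C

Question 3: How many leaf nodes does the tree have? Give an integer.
Leaves (nodes with no children): A, C, G

Answer: 3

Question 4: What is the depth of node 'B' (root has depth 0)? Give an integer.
Path from root to B: E -> D -> B
Depth = number of edges = 2

Answer: 2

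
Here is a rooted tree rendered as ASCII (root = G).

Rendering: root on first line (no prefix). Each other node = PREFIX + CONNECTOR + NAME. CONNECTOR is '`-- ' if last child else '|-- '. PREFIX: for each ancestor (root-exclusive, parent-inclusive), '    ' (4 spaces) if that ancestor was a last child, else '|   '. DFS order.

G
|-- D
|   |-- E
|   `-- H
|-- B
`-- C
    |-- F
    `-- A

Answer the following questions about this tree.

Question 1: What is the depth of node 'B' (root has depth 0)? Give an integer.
Path from root to B: G -> B
Depth = number of edges = 1

Answer: 1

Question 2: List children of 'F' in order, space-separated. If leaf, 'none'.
Answer: none

Derivation:
Node F's children (from adjacency): (leaf)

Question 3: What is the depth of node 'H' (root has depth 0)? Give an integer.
Path from root to H: G -> D -> H
Depth = number of edges = 2

Answer: 2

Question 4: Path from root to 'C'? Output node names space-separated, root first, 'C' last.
Answer: G C

Derivation:
Walk down from root: G -> C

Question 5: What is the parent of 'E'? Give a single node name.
Scan adjacency: E appears as child of D

Answer: D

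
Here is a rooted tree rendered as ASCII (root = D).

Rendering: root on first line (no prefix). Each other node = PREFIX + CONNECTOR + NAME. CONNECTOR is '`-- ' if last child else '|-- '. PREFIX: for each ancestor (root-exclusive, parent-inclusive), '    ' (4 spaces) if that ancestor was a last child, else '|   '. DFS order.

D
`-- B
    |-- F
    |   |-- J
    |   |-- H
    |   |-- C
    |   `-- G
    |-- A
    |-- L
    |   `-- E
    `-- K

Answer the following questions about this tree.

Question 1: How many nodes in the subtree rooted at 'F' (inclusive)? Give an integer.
Answer: 5

Derivation:
Subtree rooted at F contains: C, F, G, H, J
Count = 5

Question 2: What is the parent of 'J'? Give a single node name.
Scan adjacency: J appears as child of F

Answer: F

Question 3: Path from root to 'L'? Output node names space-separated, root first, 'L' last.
Answer: D B L

Derivation:
Walk down from root: D -> B -> L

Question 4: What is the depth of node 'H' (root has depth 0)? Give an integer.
Path from root to H: D -> B -> F -> H
Depth = number of edges = 3

Answer: 3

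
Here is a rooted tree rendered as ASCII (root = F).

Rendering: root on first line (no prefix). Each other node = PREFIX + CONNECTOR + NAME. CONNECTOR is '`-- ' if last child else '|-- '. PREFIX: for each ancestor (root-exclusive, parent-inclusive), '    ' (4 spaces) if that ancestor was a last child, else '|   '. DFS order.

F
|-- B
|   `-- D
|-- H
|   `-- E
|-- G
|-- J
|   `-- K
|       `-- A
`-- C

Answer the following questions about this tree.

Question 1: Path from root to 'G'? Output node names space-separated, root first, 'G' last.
Walk down from root: F -> G

Answer: F G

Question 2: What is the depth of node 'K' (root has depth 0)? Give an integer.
Path from root to K: F -> J -> K
Depth = number of edges = 2

Answer: 2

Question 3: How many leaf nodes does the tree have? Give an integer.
Answer: 5

Derivation:
Leaves (nodes with no children): A, C, D, E, G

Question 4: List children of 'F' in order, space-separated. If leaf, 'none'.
Answer: B H G J C

Derivation:
Node F's children (from adjacency): B, H, G, J, C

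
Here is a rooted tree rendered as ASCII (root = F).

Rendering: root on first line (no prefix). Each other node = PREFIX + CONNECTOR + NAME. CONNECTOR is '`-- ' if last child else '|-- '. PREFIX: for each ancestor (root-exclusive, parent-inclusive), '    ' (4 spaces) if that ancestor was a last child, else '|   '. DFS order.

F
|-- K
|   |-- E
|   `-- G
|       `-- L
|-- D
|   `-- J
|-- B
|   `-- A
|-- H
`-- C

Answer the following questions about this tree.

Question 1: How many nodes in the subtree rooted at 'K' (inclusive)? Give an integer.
Subtree rooted at K contains: E, G, K, L
Count = 4

Answer: 4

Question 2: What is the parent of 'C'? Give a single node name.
Answer: F

Derivation:
Scan adjacency: C appears as child of F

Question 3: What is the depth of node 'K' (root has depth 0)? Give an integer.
Answer: 1

Derivation:
Path from root to K: F -> K
Depth = number of edges = 1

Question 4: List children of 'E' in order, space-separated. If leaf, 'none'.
Answer: none

Derivation:
Node E's children (from adjacency): (leaf)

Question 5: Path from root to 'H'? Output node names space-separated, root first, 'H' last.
Walk down from root: F -> H

Answer: F H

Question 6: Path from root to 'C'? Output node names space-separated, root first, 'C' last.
Walk down from root: F -> C

Answer: F C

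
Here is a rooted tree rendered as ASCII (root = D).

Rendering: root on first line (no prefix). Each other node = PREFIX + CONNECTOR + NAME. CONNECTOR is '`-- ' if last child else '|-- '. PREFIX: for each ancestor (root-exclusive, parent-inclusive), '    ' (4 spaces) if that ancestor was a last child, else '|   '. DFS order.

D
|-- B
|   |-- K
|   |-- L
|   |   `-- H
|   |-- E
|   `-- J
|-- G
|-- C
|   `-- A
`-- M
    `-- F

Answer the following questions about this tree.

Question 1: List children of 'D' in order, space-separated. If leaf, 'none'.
Answer: B G C M

Derivation:
Node D's children (from adjacency): B, G, C, M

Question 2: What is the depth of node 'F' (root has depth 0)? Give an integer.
Answer: 2

Derivation:
Path from root to F: D -> M -> F
Depth = number of edges = 2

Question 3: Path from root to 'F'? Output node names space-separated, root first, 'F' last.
Answer: D M F

Derivation:
Walk down from root: D -> M -> F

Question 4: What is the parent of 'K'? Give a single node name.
Scan adjacency: K appears as child of B

Answer: B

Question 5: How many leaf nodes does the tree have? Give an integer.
Answer: 7

Derivation:
Leaves (nodes with no children): A, E, F, G, H, J, K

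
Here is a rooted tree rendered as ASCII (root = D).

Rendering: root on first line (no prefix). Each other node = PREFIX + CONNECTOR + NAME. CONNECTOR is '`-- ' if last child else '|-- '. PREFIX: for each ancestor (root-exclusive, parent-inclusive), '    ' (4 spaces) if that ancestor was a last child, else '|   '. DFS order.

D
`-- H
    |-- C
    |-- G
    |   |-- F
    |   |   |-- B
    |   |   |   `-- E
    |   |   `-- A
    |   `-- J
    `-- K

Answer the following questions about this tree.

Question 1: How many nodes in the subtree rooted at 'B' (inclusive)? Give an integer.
Subtree rooted at B contains: B, E
Count = 2

Answer: 2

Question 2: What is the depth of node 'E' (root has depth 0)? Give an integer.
Path from root to E: D -> H -> G -> F -> B -> E
Depth = number of edges = 5

Answer: 5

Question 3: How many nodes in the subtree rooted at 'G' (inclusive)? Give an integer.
Answer: 6

Derivation:
Subtree rooted at G contains: A, B, E, F, G, J
Count = 6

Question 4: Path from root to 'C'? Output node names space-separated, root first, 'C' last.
Walk down from root: D -> H -> C

Answer: D H C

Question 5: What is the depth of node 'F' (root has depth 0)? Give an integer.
Answer: 3

Derivation:
Path from root to F: D -> H -> G -> F
Depth = number of edges = 3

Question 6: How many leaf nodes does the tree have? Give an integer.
Answer: 5

Derivation:
Leaves (nodes with no children): A, C, E, J, K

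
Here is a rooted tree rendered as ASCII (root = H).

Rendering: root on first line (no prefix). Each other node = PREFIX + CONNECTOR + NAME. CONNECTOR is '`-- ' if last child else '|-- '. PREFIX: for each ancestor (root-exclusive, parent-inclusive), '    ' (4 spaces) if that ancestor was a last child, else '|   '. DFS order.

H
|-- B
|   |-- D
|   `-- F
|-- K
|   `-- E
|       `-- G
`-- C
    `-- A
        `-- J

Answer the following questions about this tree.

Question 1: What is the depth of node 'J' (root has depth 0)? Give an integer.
Path from root to J: H -> C -> A -> J
Depth = number of edges = 3

Answer: 3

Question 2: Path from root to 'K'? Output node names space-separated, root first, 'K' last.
Answer: H K

Derivation:
Walk down from root: H -> K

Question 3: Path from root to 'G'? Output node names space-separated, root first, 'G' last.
Answer: H K E G

Derivation:
Walk down from root: H -> K -> E -> G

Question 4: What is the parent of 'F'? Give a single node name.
Answer: B

Derivation:
Scan adjacency: F appears as child of B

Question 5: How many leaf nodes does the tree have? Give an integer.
Answer: 4

Derivation:
Leaves (nodes with no children): D, F, G, J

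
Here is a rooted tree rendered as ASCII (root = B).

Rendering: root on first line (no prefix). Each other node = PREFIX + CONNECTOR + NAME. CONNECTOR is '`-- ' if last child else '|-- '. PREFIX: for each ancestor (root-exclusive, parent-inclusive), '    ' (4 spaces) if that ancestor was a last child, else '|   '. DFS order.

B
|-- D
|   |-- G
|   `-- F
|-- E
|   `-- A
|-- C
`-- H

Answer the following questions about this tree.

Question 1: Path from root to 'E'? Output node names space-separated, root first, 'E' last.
Walk down from root: B -> E

Answer: B E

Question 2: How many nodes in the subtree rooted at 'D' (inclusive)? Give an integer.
Subtree rooted at D contains: D, F, G
Count = 3

Answer: 3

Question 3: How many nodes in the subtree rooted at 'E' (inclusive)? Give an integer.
Answer: 2

Derivation:
Subtree rooted at E contains: A, E
Count = 2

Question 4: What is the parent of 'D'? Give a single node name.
Scan adjacency: D appears as child of B

Answer: B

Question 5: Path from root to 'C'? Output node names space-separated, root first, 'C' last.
Walk down from root: B -> C

Answer: B C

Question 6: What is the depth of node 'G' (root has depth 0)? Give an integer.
Answer: 2

Derivation:
Path from root to G: B -> D -> G
Depth = number of edges = 2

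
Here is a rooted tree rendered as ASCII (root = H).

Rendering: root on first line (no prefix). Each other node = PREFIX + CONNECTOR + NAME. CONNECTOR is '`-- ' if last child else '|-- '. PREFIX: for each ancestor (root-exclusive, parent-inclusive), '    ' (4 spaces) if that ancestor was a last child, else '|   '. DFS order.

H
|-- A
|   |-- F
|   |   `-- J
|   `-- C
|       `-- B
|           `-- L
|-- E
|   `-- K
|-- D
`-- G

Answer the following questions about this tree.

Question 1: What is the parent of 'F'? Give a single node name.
Scan adjacency: F appears as child of A

Answer: A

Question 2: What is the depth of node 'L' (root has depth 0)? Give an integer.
Path from root to L: H -> A -> C -> B -> L
Depth = number of edges = 4

Answer: 4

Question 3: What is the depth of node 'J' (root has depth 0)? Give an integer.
Path from root to J: H -> A -> F -> J
Depth = number of edges = 3

Answer: 3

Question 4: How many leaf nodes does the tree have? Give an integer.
Leaves (nodes with no children): D, G, J, K, L

Answer: 5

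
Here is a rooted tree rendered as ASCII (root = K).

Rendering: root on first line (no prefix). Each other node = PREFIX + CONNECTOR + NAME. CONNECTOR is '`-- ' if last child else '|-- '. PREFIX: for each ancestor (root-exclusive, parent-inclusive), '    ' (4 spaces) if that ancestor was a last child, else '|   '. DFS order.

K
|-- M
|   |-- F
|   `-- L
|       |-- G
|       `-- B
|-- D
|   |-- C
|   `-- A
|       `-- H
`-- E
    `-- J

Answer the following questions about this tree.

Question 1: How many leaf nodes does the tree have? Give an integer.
Leaves (nodes with no children): B, C, F, G, H, J

Answer: 6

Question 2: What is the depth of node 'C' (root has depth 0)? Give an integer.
Path from root to C: K -> D -> C
Depth = number of edges = 2

Answer: 2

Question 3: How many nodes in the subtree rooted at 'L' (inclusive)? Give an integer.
Subtree rooted at L contains: B, G, L
Count = 3

Answer: 3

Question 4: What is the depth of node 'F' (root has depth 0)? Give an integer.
Answer: 2

Derivation:
Path from root to F: K -> M -> F
Depth = number of edges = 2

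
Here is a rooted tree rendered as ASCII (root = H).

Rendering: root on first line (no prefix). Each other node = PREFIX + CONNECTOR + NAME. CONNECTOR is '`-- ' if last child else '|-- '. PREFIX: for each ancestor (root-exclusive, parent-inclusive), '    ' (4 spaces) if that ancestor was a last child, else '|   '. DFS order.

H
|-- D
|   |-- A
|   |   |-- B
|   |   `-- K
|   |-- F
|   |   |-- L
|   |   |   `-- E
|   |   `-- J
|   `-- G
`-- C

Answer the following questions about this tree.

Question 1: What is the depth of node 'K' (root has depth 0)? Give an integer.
Answer: 3

Derivation:
Path from root to K: H -> D -> A -> K
Depth = number of edges = 3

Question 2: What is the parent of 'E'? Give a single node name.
Scan adjacency: E appears as child of L

Answer: L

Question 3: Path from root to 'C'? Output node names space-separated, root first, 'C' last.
Answer: H C

Derivation:
Walk down from root: H -> C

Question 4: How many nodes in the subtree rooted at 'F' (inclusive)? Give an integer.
Subtree rooted at F contains: E, F, J, L
Count = 4

Answer: 4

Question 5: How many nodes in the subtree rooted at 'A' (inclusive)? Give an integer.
Answer: 3

Derivation:
Subtree rooted at A contains: A, B, K
Count = 3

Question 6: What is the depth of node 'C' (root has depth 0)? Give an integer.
Answer: 1

Derivation:
Path from root to C: H -> C
Depth = number of edges = 1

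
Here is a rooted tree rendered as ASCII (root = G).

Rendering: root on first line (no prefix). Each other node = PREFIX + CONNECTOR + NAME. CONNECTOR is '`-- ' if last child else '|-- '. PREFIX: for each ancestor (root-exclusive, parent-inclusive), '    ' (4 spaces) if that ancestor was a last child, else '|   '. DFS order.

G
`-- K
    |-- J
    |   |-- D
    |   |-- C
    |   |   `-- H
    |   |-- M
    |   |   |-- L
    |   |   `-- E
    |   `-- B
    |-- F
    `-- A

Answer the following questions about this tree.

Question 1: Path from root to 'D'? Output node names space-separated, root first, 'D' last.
Answer: G K J D

Derivation:
Walk down from root: G -> K -> J -> D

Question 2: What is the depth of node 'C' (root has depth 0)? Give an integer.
Answer: 3

Derivation:
Path from root to C: G -> K -> J -> C
Depth = number of edges = 3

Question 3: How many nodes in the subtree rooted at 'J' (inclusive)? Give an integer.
Answer: 8

Derivation:
Subtree rooted at J contains: B, C, D, E, H, J, L, M
Count = 8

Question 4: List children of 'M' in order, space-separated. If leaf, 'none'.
Node M's children (from adjacency): L, E

Answer: L E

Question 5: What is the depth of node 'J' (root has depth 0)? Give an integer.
Answer: 2

Derivation:
Path from root to J: G -> K -> J
Depth = number of edges = 2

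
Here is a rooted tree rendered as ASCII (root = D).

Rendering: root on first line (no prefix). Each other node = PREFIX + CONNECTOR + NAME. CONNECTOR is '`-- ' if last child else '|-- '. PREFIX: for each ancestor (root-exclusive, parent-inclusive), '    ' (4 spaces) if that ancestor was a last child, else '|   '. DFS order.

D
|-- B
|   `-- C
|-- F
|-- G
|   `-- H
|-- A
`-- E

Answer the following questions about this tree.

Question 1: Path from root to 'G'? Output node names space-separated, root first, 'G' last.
Walk down from root: D -> G

Answer: D G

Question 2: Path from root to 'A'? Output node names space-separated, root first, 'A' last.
Answer: D A

Derivation:
Walk down from root: D -> A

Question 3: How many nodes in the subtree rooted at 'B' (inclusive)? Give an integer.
Answer: 2

Derivation:
Subtree rooted at B contains: B, C
Count = 2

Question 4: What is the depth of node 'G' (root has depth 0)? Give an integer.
Path from root to G: D -> G
Depth = number of edges = 1

Answer: 1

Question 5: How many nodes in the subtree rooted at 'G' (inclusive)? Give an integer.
Subtree rooted at G contains: G, H
Count = 2

Answer: 2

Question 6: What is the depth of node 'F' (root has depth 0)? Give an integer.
Answer: 1

Derivation:
Path from root to F: D -> F
Depth = number of edges = 1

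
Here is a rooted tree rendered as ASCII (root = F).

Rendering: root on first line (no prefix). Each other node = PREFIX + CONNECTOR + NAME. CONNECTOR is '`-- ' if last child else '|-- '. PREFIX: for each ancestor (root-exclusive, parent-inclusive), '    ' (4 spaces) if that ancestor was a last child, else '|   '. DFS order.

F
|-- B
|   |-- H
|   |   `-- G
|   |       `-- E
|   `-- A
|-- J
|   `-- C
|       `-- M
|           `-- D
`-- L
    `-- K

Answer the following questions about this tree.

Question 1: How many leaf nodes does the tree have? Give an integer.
Answer: 4

Derivation:
Leaves (nodes with no children): A, D, E, K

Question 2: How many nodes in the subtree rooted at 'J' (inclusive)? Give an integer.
Subtree rooted at J contains: C, D, J, M
Count = 4

Answer: 4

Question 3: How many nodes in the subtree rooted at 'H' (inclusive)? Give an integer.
Subtree rooted at H contains: E, G, H
Count = 3

Answer: 3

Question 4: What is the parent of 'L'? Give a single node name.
Answer: F

Derivation:
Scan adjacency: L appears as child of F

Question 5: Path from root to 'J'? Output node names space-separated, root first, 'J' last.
Answer: F J

Derivation:
Walk down from root: F -> J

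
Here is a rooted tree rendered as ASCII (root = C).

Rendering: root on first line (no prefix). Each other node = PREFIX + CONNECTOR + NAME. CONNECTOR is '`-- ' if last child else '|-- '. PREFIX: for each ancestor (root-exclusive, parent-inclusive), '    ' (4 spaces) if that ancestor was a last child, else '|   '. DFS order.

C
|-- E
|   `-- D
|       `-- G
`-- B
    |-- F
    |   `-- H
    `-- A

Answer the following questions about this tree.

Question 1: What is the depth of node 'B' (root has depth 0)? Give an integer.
Path from root to B: C -> B
Depth = number of edges = 1

Answer: 1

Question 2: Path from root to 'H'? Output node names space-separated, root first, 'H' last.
Walk down from root: C -> B -> F -> H

Answer: C B F H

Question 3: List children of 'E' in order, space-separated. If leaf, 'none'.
Node E's children (from adjacency): D

Answer: D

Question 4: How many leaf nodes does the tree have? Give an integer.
Answer: 3

Derivation:
Leaves (nodes with no children): A, G, H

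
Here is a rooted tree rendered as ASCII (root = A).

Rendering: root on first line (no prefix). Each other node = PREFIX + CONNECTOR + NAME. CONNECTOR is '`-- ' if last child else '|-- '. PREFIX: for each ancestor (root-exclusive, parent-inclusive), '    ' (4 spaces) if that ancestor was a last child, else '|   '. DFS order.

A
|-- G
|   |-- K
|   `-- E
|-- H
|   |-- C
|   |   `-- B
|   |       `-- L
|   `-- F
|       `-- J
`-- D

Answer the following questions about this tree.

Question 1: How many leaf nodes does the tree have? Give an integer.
Answer: 5

Derivation:
Leaves (nodes with no children): D, E, J, K, L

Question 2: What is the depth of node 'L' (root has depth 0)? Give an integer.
Path from root to L: A -> H -> C -> B -> L
Depth = number of edges = 4

Answer: 4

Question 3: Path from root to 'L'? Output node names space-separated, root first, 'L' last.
Answer: A H C B L

Derivation:
Walk down from root: A -> H -> C -> B -> L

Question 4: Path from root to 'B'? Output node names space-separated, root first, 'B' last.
Walk down from root: A -> H -> C -> B

Answer: A H C B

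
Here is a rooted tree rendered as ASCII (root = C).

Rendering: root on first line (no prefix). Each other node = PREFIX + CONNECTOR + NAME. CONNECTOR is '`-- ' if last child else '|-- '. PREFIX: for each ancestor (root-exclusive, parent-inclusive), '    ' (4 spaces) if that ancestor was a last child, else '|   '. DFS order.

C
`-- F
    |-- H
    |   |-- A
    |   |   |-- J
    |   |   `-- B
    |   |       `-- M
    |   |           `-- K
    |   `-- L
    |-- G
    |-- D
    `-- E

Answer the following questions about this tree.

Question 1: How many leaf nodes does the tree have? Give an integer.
Leaves (nodes with no children): D, E, G, J, K, L

Answer: 6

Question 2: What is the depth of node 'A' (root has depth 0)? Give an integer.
Path from root to A: C -> F -> H -> A
Depth = number of edges = 3

Answer: 3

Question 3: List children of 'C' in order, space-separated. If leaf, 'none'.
Node C's children (from adjacency): F

Answer: F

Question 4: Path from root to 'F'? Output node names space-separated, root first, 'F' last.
Walk down from root: C -> F

Answer: C F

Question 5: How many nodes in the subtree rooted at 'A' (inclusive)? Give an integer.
Subtree rooted at A contains: A, B, J, K, M
Count = 5

Answer: 5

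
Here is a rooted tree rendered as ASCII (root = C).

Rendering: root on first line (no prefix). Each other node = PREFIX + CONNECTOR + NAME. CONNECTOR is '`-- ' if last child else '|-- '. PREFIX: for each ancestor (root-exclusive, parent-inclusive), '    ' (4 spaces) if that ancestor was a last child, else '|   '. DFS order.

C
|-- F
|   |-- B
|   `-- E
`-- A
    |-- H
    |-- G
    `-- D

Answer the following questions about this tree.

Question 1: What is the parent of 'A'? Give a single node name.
Scan adjacency: A appears as child of C

Answer: C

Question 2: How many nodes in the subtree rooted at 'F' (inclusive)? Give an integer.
Subtree rooted at F contains: B, E, F
Count = 3

Answer: 3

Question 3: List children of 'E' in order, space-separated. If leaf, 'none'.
Node E's children (from adjacency): (leaf)

Answer: none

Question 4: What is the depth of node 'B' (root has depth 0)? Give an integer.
Answer: 2

Derivation:
Path from root to B: C -> F -> B
Depth = number of edges = 2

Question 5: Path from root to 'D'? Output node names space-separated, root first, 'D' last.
Answer: C A D

Derivation:
Walk down from root: C -> A -> D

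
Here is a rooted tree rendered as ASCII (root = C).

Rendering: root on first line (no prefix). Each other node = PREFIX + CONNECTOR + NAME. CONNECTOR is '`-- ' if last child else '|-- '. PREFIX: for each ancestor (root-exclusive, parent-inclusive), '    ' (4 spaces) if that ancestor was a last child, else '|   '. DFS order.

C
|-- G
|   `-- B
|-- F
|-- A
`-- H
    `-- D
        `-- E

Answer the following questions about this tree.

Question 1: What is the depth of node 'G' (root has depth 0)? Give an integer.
Answer: 1

Derivation:
Path from root to G: C -> G
Depth = number of edges = 1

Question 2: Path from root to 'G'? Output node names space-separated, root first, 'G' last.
Walk down from root: C -> G

Answer: C G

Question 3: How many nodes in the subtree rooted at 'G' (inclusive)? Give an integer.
Answer: 2

Derivation:
Subtree rooted at G contains: B, G
Count = 2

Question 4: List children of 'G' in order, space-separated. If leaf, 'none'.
Answer: B

Derivation:
Node G's children (from adjacency): B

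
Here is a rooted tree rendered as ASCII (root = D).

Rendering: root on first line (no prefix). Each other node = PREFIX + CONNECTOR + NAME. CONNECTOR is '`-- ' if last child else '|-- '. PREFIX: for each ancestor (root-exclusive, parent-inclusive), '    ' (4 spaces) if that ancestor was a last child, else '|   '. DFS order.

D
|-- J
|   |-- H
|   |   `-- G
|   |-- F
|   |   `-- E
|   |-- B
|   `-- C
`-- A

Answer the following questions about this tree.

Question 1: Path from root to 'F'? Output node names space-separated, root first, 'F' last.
Answer: D J F

Derivation:
Walk down from root: D -> J -> F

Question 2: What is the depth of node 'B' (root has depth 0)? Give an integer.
Answer: 2

Derivation:
Path from root to B: D -> J -> B
Depth = number of edges = 2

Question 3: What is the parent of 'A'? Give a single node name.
Scan adjacency: A appears as child of D

Answer: D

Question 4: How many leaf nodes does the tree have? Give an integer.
Leaves (nodes with no children): A, B, C, E, G

Answer: 5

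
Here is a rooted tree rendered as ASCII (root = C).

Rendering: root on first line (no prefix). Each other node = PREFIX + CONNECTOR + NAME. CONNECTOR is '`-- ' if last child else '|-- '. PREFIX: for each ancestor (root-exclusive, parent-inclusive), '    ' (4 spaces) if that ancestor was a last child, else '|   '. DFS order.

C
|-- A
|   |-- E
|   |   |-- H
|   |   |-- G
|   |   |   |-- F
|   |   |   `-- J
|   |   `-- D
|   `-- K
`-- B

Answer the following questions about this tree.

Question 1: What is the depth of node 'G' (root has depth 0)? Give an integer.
Answer: 3

Derivation:
Path from root to G: C -> A -> E -> G
Depth = number of edges = 3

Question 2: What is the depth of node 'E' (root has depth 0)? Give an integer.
Answer: 2

Derivation:
Path from root to E: C -> A -> E
Depth = number of edges = 2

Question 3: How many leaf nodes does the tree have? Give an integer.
Leaves (nodes with no children): B, D, F, H, J, K

Answer: 6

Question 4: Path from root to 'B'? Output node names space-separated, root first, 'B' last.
Answer: C B

Derivation:
Walk down from root: C -> B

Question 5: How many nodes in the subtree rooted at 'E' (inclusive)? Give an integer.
Answer: 6

Derivation:
Subtree rooted at E contains: D, E, F, G, H, J
Count = 6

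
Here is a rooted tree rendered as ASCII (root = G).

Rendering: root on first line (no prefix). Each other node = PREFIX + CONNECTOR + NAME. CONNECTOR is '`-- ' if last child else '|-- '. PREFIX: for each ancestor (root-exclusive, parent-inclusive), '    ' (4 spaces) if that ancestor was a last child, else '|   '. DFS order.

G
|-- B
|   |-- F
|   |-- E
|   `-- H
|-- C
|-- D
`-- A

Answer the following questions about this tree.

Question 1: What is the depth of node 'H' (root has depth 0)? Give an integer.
Path from root to H: G -> B -> H
Depth = number of edges = 2

Answer: 2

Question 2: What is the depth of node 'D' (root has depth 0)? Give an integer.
Answer: 1

Derivation:
Path from root to D: G -> D
Depth = number of edges = 1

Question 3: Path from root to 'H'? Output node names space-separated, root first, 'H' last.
Answer: G B H

Derivation:
Walk down from root: G -> B -> H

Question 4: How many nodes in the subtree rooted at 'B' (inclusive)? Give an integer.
Answer: 4

Derivation:
Subtree rooted at B contains: B, E, F, H
Count = 4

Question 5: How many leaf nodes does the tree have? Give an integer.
Leaves (nodes with no children): A, C, D, E, F, H

Answer: 6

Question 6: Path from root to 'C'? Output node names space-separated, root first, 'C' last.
Answer: G C

Derivation:
Walk down from root: G -> C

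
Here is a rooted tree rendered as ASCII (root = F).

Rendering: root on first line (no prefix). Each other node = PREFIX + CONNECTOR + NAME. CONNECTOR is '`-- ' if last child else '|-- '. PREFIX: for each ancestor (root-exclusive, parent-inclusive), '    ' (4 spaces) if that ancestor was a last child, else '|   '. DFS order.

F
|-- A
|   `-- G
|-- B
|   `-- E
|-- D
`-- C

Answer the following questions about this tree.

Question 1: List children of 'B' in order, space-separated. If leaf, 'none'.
Answer: E

Derivation:
Node B's children (from adjacency): E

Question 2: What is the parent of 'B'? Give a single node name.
Scan adjacency: B appears as child of F

Answer: F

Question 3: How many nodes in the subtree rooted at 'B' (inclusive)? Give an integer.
Subtree rooted at B contains: B, E
Count = 2

Answer: 2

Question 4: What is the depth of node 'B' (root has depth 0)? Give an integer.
Path from root to B: F -> B
Depth = number of edges = 1

Answer: 1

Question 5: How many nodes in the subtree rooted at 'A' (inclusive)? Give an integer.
Subtree rooted at A contains: A, G
Count = 2

Answer: 2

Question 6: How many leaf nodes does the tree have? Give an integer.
Answer: 4

Derivation:
Leaves (nodes with no children): C, D, E, G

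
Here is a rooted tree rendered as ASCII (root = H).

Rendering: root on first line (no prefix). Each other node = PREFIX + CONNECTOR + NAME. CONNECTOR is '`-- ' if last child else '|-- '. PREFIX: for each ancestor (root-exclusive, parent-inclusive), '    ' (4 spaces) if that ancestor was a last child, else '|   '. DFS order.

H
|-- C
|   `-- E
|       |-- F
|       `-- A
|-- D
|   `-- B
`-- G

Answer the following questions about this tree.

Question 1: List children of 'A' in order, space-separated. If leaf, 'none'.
Node A's children (from adjacency): (leaf)

Answer: none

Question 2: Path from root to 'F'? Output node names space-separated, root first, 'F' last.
Answer: H C E F

Derivation:
Walk down from root: H -> C -> E -> F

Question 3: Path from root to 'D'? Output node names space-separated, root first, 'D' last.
Answer: H D

Derivation:
Walk down from root: H -> D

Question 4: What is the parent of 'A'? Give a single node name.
Answer: E

Derivation:
Scan adjacency: A appears as child of E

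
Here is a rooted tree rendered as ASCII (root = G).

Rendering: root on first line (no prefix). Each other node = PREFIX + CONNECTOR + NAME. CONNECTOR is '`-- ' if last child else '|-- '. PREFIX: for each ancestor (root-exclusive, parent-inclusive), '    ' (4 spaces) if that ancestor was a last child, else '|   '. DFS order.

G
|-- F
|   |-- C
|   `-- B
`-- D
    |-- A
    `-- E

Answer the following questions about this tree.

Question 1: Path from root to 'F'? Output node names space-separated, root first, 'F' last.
Walk down from root: G -> F

Answer: G F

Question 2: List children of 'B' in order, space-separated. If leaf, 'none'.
Node B's children (from adjacency): (leaf)

Answer: none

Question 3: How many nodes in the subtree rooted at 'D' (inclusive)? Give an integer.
Subtree rooted at D contains: A, D, E
Count = 3

Answer: 3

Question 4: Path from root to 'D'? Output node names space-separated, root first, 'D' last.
Walk down from root: G -> D

Answer: G D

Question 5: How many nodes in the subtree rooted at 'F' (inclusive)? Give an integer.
Answer: 3

Derivation:
Subtree rooted at F contains: B, C, F
Count = 3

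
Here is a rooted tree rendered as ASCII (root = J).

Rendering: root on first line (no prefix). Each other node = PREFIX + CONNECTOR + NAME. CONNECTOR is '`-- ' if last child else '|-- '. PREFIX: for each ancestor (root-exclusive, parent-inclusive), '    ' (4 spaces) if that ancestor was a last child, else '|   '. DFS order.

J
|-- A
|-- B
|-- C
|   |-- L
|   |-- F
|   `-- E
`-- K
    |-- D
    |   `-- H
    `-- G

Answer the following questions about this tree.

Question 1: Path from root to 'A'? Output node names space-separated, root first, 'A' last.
Walk down from root: J -> A

Answer: J A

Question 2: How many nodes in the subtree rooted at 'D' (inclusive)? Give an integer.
Subtree rooted at D contains: D, H
Count = 2

Answer: 2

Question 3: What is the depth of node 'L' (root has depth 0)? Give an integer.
Path from root to L: J -> C -> L
Depth = number of edges = 2

Answer: 2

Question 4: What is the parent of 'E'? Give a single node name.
Answer: C

Derivation:
Scan adjacency: E appears as child of C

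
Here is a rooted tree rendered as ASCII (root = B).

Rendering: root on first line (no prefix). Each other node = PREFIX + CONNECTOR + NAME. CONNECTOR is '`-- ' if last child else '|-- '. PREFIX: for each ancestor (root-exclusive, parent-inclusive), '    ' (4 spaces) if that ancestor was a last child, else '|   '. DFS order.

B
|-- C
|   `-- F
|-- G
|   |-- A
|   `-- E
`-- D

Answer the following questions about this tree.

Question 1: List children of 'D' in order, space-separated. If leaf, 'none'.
Node D's children (from adjacency): (leaf)

Answer: none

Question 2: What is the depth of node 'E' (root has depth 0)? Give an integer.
Answer: 2

Derivation:
Path from root to E: B -> G -> E
Depth = number of edges = 2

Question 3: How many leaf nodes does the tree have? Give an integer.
Leaves (nodes with no children): A, D, E, F

Answer: 4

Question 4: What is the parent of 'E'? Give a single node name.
Scan adjacency: E appears as child of G

Answer: G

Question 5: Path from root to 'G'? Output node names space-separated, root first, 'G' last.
Walk down from root: B -> G

Answer: B G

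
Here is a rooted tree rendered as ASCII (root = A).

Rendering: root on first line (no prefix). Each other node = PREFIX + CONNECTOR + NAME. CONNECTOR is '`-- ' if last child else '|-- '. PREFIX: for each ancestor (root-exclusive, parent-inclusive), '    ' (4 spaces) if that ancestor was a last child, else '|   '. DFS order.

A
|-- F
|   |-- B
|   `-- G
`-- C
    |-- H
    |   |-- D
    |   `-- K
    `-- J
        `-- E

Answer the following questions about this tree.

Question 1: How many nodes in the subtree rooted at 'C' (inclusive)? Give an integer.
Answer: 6

Derivation:
Subtree rooted at C contains: C, D, E, H, J, K
Count = 6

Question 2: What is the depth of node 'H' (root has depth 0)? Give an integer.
Answer: 2

Derivation:
Path from root to H: A -> C -> H
Depth = number of edges = 2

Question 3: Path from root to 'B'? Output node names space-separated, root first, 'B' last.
Answer: A F B

Derivation:
Walk down from root: A -> F -> B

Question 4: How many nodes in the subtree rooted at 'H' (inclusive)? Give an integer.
Subtree rooted at H contains: D, H, K
Count = 3

Answer: 3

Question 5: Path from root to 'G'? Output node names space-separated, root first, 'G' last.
Walk down from root: A -> F -> G

Answer: A F G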